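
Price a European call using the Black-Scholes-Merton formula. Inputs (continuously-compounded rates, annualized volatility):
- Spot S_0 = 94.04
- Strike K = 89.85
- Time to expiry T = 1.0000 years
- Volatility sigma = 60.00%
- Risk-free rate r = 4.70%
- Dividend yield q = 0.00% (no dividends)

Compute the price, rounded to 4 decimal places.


Answer: Price = 25.5981

Derivation:
d1 = (ln(S/K) + (r - q + 0.5*sigma^2) * T) / (sigma * sqrt(T)) = 0.45429768
d2 = d1 - sigma * sqrt(T) = -0.14570232
exp(-rT) = 0.95408740; exp(-qT) = 1.00000000
C = S_0 * exp(-qT) * N(d1) - K * exp(-rT) * N(d2)
N(d1) = 0.67519271; N(d2) = 0.44207820
C = 94.0400 * 1.00000000 * 0.67519271 - 89.8500 * 0.95408740 * 0.44207820 = 25.5981


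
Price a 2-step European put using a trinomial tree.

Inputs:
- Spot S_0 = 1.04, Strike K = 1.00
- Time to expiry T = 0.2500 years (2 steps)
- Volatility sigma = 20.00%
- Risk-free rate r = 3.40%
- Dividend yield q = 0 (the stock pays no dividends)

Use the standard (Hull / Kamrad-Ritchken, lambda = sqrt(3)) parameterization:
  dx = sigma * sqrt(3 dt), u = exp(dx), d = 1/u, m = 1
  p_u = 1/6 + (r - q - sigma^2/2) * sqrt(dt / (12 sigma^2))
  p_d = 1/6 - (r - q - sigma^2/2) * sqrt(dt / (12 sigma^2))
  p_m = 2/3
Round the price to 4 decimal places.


Answer: Price = V(0,0) = 0.0215

Derivation:
dt = T/N = 0.125000; dx = sigma*sqrt(3*dt) = 0.122474
u = exp(dx) = 1.130290; d = 1/u = 0.884728
p_u = 0.173811, p_m = 0.666667, p_d = 0.159522
Discount per step: exp(-r*dt) = 0.995759
Stock lattice S(k, j) with j the centered position index:
  k=0: S(0,+0) = 1.0400
  k=1: S(1,-1) = 0.9201; S(1,+0) = 1.0400; S(1,+1) = 1.1755
  k=2: S(2,-2) = 0.8141; S(2,-1) = 0.9201; S(2,+0) = 1.0400; S(2,+1) = 1.1755; S(2,+2) = 1.3287
Terminal payoffs V(N, j) = max(K - S_T, 0):
  V(2,-2) = 0.185946; V(2,-1) = 0.079882; V(2,+0) = 0.000000; V(2,+1) = 0.000000; V(2,+2) = 0.000000
Backward induction: V(k, j) = exp(-r*dt) * [p_u * V(k+1, j+1) + p_m * V(k+1, j) + p_d * V(k+1, j-1)]
  V(1,-1) = exp(-r*dt) * [p_u*0.000000 + p_m*0.079882 + p_d*0.185946] = 0.082566
  V(1,+0) = exp(-r*dt) * [p_u*0.000000 + p_m*0.000000 + p_d*0.079882] = 0.012689
  V(1,+1) = exp(-r*dt) * [p_u*0.000000 + p_m*0.000000 + p_d*0.000000] = 0.000000
  V(0,+0) = exp(-r*dt) * [p_u*0.000000 + p_m*0.012689 + p_d*0.082566] = 0.021539


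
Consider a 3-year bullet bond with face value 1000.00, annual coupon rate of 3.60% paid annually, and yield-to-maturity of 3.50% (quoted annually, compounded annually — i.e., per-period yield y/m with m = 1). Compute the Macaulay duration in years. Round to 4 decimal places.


Answer: Macaulay duration = 2.8971 years

Derivation:
Coupon per period c = face * coupon_rate / m = 36.000000
Periods per year m = 1; per-period yield y/m = 0.035000
Number of cashflows N = 3
Cashflows (t years, CF_t, discount factor 1/(1+y/m)^(m*t), PV):
  t = 1.0000: CF_t = 36.000000, DF = 0.966184, PV = 34.782609
  t = 2.0000: CF_t = 36.000000, DF = 0.933511, PV = 33.606385
  t = 3.0000: CF_t = 1036.000000, DF = 0.901943, PV = 934.412643
Price P = sum_t PV_t = 1002.801637
Macaulay numerator sum_t t * PV_t:
  t * PV_t at t = 1.0000: 34.782609
  t * PV_t at t = 2.0000: 67.212770
  t * PV_t at t = 3.0000: 2803.237929
Macaulay duration D = (sum_t t * PV_t) / P = 2905.233308 / 1002.801637 = 2.897117


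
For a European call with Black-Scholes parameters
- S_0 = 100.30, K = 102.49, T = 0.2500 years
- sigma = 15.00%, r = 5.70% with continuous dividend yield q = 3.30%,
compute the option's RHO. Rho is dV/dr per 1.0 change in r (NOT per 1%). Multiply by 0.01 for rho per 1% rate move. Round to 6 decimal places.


Answer: Rho = 10.180703

Derivation:
d1 = -0.1704938383; d2 = -0.2454938383
phi(d1) = 0.3931859563; exp(-qT) = 0.9917839379; exp(-rT) = 0.9858510507
N(d2) = 0.4030370393
Rho = K*T*exp(-rT)*N(d2) = 102.4900 * 0.2500 * 0.9858510507 * 0.4030370393 = 10.180703


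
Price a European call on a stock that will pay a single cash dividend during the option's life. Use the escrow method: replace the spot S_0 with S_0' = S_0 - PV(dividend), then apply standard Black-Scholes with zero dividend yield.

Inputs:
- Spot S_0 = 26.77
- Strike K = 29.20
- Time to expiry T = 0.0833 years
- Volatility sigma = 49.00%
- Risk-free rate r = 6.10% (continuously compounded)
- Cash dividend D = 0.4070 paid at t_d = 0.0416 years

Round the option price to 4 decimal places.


Answer: Price = 0.5713

Derivation:
PV(D) = D * exp(-r * t_d) = 0.4070 * 0.99746562 = 0.40596851
S_0' = S_0 - PV(D) = 26.7700 - 0.40596851 = 26.36403149
d1 = (ln(S_0'/K) + (r + sigma^2/2)*T) / (sigma*sqrt(T)) = -0.61579022
d2 = d1 - sigma*sqrt(T) = -0.75721274
exp(-rT) = 0.99493159
N(d1) = 0.26901649; N(d2) = 0.22446121
C = S_0' * N(d1) - K * exp(-rT) * N(d2) = 26.36403149 * 0.26901649 - 29.2000 * 0.99493159 * 0.22446121 = 0.5713


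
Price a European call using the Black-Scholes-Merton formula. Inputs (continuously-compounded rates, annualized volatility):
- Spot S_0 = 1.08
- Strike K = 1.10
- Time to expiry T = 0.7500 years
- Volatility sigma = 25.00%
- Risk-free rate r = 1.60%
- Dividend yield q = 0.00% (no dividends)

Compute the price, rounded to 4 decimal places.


Answer: Price = 0.0900

Derivation:
d1 = (ln(S/K) + (r - q + 0.5*sigma^2) * T) / (sigma * sqrt(T)) = 0.07892776
d2 = d1 - sigma * sqrt(T) = -0.13757859
exp(-rT) = 0.98807171; exp(-qT) = 1.00000000
C = S_0 * exp(-qT) * N(d1) - K * exp(-rT) * N(d2)
N(d1) = 0.53145496; N(d2) = 0.44528674
C = 1.0800 * 1.00000000 * 0.53145496 - 1.1000 * 0.98807171 * 0.44528674 = 0.0900


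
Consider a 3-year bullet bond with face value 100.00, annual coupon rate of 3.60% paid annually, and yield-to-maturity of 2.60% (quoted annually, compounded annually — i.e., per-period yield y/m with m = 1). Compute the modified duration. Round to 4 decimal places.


Coupon per period c = face * coupon_rate / m = 3.600000
Periods per year m = 1; per-period yield y/m = 0.026000
Number of cashflows N = 3
Cashflows (t years, CF_t, discount factor 1/(1+y/m)^(m*t), PV):
  t = 1.0000: CF_t = 3.600000, DF = 0.974659, PV = 3.508772
  t = 2.0000: CF_t = 3.600000, DF = 0.949960, PV = 3.419856
  t = 3.0000: CF_t = 103.600000, DF = 0.925887, PV = 95.921878
Price P = sum_t PV_t = 102.850506
First compute Macaulay numerator sum_t t * PV_t:
  t * PV_t at t = 1.0000: 3.508772
  t * PV_t at t = 2.0000: 6.839711
  t * PV_t at t = 3.0000: 287.765634
Macaulay duration D = 298.114117 / 102.850506 = 2.898519
Modified duration = D / (1 + y/m) = 2.898519 / (1 + 0.026000) = 2.825067

Answer: Modified duration = 2.8251


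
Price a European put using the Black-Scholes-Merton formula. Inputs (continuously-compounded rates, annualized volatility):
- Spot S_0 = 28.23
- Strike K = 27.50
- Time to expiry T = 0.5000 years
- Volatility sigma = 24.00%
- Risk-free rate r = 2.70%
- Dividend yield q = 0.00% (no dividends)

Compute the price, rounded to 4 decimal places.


d1 = (ln(S/K) + (r - q + 0.5*sigma^2) * T) / (sigma * sqrt(T)) = 0.31878281
d2 = d1 - sigma * sqrt(T) = 0.14907719
exp(-rT) = 0.98659072; exp(-qT) = 1.00000000
P = K * exp(-rT) * N(-d2) - S_0 * exp(-qT) * N(-d1)
N(-d1) = 0.37494561; N(-d2) = 0.44074636
P = 27.5000 * 0.98659072 * 0.44074636 - 28.2300 * 1.00000000 * 0.37494561 = 1.3733

Answer: Price = 1.3733


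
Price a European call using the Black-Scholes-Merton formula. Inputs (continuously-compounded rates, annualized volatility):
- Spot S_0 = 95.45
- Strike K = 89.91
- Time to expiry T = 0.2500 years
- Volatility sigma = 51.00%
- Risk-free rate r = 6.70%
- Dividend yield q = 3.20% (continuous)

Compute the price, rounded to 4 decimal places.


Answer: Price = 12.7566

Derivation:
d1 = (ln(S/K) + (r - q + 0.5*sigma^2) * T) / (sigma * sqrt(T)) = 0.39629757
d2 = d1 - sigma * sqrt(T) = 0.14129757
exp(-rT) = 0.98338950; exp(-qT) = 0.99203191
C = S_0 * exp(-qT) * N(d1) - K * exp(-rT) * N(d2)
N(d1) = 0.65405724; N(d2) = 0.55618257
C = 95.4500 * 0.99203191 * 0.65405724 - 89.9100 * 0.98338950 * 0.55618257 = 12.7566


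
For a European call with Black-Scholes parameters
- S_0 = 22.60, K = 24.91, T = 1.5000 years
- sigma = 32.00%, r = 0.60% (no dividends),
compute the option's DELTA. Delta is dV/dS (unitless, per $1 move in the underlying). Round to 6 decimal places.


d1 = -0.0293924047; d2 = -0.4213107635
phi(d1) = 0.3987699918; exp(-qT) = 1.0000000000; exp(-rT) = 0.9910403788
N(d1) = 0.4882758152
Delta = exp(-qT) * N(d1) = 1.0000000000 * 0.4882758152 = 0.488276

Answer: Delta = 0.488276


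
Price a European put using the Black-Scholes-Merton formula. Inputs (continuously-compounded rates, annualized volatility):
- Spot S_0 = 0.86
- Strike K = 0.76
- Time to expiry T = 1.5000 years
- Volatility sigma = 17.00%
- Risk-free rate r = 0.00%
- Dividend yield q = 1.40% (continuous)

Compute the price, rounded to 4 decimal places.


d1 = (ln(S/K) + (r - q + 0.5*sigma^2) * T) / (sigma * sqrt(T)) = 0.59695004
d2 = d1 - sigma * sqrt(T) = 0.38874342
exp(-rT) = 1.00000000; exp(-qT) = 0.97921896
P = K * exp(-rT) * N(-d2) - S_0 * exp(-qT) * N(-d1)
N(-d1) = 0.27527037; N(-d2) = 0.34873298
P = 0.7600 * 1.00000000 * 0.34873298 - 0.8600 * 0.97921896 * 0.27527037 = 0.0332

Answer: Price = 0.0332


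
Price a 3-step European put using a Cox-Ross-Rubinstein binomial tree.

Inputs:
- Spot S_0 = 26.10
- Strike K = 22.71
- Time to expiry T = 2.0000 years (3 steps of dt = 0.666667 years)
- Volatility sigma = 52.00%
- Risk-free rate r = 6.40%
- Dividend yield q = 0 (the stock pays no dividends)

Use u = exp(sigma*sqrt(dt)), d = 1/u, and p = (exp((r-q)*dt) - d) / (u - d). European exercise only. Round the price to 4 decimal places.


dt = T/N = 0.666667
u = exp(sigma*sqrt(dt)) = 1.528945; d = 1/u = 0.654046
p = (exp((r-q)*dt) - d) / (u - d) = 0.445245
Discount per step: exp(-r*dt) = 0.958231
Stock lattice S(k, i) with i counting down-moves:
  k=0: S(0,0) = 26.1000
  k=1: S(1,0) = 39.9055; S(1,1) = 17.0706
  k=2: S(2,0) = 61.0133; S(2,1) = 26.1000; S(2,2) = 11.1649
  k=3: S(3,0) = 93.2860; S(3,1) = 39.9055; S(3,2) = 17.0706; S(3,3) = 7.3024
Terminal payoffs V(N, i) = max(K - S_T, 0):
  V(3,0) = 0.000000; V(3,1) = 0.000000; V(3,2) = 5.639410; V(3,3) = 15.407618
Backward induction: V(k, i) = exp(-r*dt) * [p * V(k+1, i) + (1-p) * V(k+1, i+1)].
  V(2,0) = exp(-r*dt) * [p*0.000000 + (1-p)*0.000000] = 0.000000
  V(2,1) = exp(-r*dt) * [p*0.000000 + (1-p)*5.639410] = 2.997819
  V(2,2) = exp(-r*dt) * [p*5.639410 + (1-p)*15.407618] = 10.596476
  V(1,0) = exp(-r*dt) * [p*0.000000 + (1-p)*2.997819] = 1.593592
  V(1,1) = exp(-r*dt) * [p*2.997819 + (1-p)*10.596476] = 6.911925
  V(0,0) = exp(-r*dt) * [p*1.593592 + (1-p)*6.911925] = 4.354168

Answer: Price = V(0,0) = 4.3542


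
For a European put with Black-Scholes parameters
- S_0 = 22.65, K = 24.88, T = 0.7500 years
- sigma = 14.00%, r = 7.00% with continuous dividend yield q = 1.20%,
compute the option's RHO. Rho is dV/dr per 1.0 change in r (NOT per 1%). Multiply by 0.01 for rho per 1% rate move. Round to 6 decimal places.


d1 = -0.3551068376; d2 = -0.4763503942
phi(d1) = 0.3745653596; exp(-qT) = 0.9910403788; exp(-rT) = 0.9488543211
N(-d2) = 0.6830876156
Rho = -K*T*exp(-rT)*N(-d2) = -24.8800 * 0.7500 * 0.9488543211 * 0.6830876156 = -12.094491

Answer: Rho = -12.094491


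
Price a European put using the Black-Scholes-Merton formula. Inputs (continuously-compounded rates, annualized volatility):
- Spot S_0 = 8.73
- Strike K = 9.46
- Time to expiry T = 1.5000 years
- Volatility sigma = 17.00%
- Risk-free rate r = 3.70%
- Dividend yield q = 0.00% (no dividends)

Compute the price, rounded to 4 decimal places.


d1 = (ln(S/K) + (r - q + 0.5*sigma^2) * T) / (sigma * sqrt(T)) = -0.01504281
d2 = d1 - sigma * sqrt(T) = -0.22324944
exp(-rT) = 0.94601202; exp(-qT) = 1.00000000
P = K * exp(-rT) * N(-d2) - S_0 * exp(-qT) * N(-d1)
N(-d1) = 0.50600099; N(-d2) = 0.58832931
P = 9.4600 * 0.94601202 * 0.58832931 - 8.7300 * 1.00000000 * 0.50600099 = 0.8477

Answer: Price = 0.8477


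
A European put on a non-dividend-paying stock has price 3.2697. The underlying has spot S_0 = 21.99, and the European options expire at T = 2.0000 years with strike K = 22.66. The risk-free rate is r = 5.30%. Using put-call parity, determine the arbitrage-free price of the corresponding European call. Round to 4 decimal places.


Answer: Call price = 4.8787

Derivation:
Put-call parity: C - P = S_0 * exp(-qT) - K * exp(-rT).
S_0 * exp(-qT) = 21.9900 * 1.00000000 = 21.99000000
K * exp(-rT) = 22.6600 * 0.89942465 = 20.38096253
C = P + S*exp(-qT) - K*exp(-rT)
C = 3.2697 + 21.99000000 - 20.38096253 = 4.8787


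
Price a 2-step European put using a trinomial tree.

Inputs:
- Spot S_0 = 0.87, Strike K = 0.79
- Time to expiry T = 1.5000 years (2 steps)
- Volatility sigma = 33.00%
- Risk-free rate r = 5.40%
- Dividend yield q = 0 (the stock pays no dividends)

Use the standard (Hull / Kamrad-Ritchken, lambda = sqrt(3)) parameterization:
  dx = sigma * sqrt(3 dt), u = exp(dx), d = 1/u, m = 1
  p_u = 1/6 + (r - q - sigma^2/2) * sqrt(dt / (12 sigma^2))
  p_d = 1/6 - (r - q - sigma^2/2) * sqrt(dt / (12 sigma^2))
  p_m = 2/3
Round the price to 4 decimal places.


dt = T/N = 0.750000; dx = sigma*sqrt(3*dt) = 0.495000
u = exp(dx) = 1.640498; d = 1/u = 0.609571
p_u = 0.166326, p_m = 0.666667, p_d = 0.167008
Discount per step: exp(-r*dt) = 0.960309
Stock lattice S(k, j) with j the centered position index:
  k=0: S(0,+0) = 0.8700
  k=1: S(1,-1) = 0.5303; S(1,+0) = 0.8700; S(1,+1) = 1.4272
  k=2: S(2,-2) = 0.3233; S(2,-1) = 0.5303; S(2,+0) = 0.8700; S(2,+1) = 1.4272; S(2,+2) = 2.3414
Terminal payoffs V(N, j) = max(K - S_T, 0):
  V(2,-2) = 0.466728; V(2,-1) = 0.259673; V(2,+0) = 0.000000; V(2,+1) = 0.000000; V(2,+2) = 0.000000
Backward induction: V(k, j) = exp(-r*dt) * [p_u * V(k+1, j+1) + p_m * V(k+1, j) + p_d * V(k+1, j-1)]
  V(1,-1) = exp(-r*dt) * [p_u*0.000000 + p_m*0.259673 + p_d*0.466728] = 0.241098
  V(1,+0) = exp(-r*dt) * [p_u*0.000000 + p_m*0.000000 + p_d*0.259673] = 0.041646
  V(1,+1) = exp(-r*dt) * [p_u*0.000000 + p_m*0.000000 + p_d*0.000000] = 0.000000
  V(0,+0) = exp(-r*dt) * [p_u*0.000000 + p_m*0.041646 + p_d*0.241098] = 0.065329

Answer: Price = V(0,0) = 0.0653


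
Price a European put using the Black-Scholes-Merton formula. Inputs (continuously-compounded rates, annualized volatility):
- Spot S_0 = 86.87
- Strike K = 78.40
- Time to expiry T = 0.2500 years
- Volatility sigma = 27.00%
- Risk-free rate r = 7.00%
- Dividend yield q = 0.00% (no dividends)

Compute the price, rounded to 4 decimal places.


d1 = (ln(S/K) + (r - q + 0.5*sigma^2) * T) / (sigma * sqrt(T)) = 0.95704682
d2 = d1 - sigma * sqrt(T) = 0.82204682
exp(-rT) = 0.98265224; exp(-qT) = 1.00000000
P = K * exp(-rT) * N(-d2) - S_0 * exp(-qT) * N(-d1)
N(-d1) = 0.16927181; N(-d2) = 0.20552512
P = 78.4000 * 0.98265224 * 0.20552512 - 86.8700 * 1.00000000 * 0.16927181 = 1.1290

Answer: Price = 1.1290


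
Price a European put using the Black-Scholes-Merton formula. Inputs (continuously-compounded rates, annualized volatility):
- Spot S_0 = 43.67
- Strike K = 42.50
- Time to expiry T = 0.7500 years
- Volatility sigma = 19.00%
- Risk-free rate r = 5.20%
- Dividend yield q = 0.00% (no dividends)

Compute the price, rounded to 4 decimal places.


d1 = (ln(S/K) + (r - q + 0.5*sigma^2) * T) / (sigma * sqrt(T)) = 0.48433484
d2 = d1 - sigma * sqrt(T) = 0.31979001
exp(-rT) = 0.96175071; exp(-qT) = 1.00000000
P = K * exp(-rT) * N(-d2) - S_0 * exp(-qT) * N(-d1)
N(-d1) = 0.31407413; N(-d2) = 0.37456376
P = 42.5000 * 0.96175071 * 0.37456376 - 43.6700 * 1.00000000 * 0.31407413 = 1.5945

Answer: Price = 1.5945


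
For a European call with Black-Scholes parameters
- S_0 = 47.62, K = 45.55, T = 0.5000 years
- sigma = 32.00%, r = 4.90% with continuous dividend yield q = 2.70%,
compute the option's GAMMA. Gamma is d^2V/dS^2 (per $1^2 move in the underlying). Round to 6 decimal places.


d1 = 0.3581593841; d2 = 0.1318852141
phi(d1) = 0.3741578150; exp(-qT) = 0.9865907163; exp(-rT) = 0.9757976889
Gamma = exp(-qT) * phi(d1) / (S * sigma * sqrt(T)) = 0.9865907163 * 0.3741578150 / (47.6200 * 0.3200 * 0.7071067812) = 0.034258

Answer: Gamma = 0.034258


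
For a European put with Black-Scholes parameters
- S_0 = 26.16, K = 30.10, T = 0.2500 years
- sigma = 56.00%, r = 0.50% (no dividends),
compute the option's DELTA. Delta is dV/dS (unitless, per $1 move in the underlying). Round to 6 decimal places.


d1 = -0.3565844470; d2 = -0.6365844470
phi(d1) = 0.3743684646; exp(-qT) = 1.0000000000; exp(-rT) = 0.9987507809
N(-d1) = 0.6392985387
Delta = -exp(-qT) * N(-d1) = -1.0000000000 * 0.6392985387 = -0.639299

Answer: Delta = -0.639299


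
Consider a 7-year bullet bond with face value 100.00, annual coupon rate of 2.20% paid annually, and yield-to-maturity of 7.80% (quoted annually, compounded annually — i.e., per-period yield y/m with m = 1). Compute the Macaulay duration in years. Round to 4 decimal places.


Answer: Macaulay duration = 6.4614 years

Derivation:
Coupon per period c = face * coupon_rate / m = 2.200000
Periods per year m = 1; per-period yield y/m = 0.078000
Number of cashflows N = 7
Cashflows (t years, CF_t, discount factor 1/(1+y/m)^(m*t), PV):
  t = 1.0000: CF_t = 2.200000, DF = 0.927644, PV = 2.040816
  t = 2.0000: CF_t = 2.200000, DF = 0.860523, PV = 1.893151
  t = 3.0000: CF_t = 2.200000, DF = 0.798259, PV = 1.756169
  t = 4.0000: CF_t = 2.200000, DF = 0.740500, PV = 1.629100
  t = 5.0000: CF_t = 2.200000, DF = 0.686920, PV = 1.511224
  t = 6.0000: CF_t = 2.200000, DF = 0.637217, PV = 1.401878
  t = 7.0000: CF_t = 102.200000, DF = 0.591111, PV = 60.411493
Price P = sum_t PV_t = 70.643831
Macaulay numerator sum_t t * PV_t:
  t * PV_t at t = 1.0000: 2.040816
  t * PV_t at t = 2.0000: 3.786301
  t * PV_t at t = 3.0000: 5.268508
  t * PV_t at t = 4.0000: 6.516398
  t * PV_t at t = 5.0000: 7.556121
  t * PV_t at t = 6.0000: 8.411266
  t * PV_t at t = 7.0000: 422.880452
Macaulay duration D = (sum_t t * PV_t) / P = 456.459862 / 70.643831 = 6.461426


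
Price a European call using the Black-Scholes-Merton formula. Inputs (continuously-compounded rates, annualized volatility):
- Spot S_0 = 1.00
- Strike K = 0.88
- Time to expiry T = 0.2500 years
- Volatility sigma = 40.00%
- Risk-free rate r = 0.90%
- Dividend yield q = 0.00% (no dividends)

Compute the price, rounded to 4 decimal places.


Answer: Price = 0.1510

Derivation:
d1 = (ln(S/K) + (r - q + 0.5*sigma^2) * T) / (sigma * sqrt(T)) = 0.75041686
d2 = d1 - sigma * sqrt(T) = 0.55041686
exp(-rT) = 0.99775253; exp(-qT) = 1.00000000
C = S_0 * exp(-qT) * N(d1) - K * exp(-rT) * N(d2)
N(d1) = 0.77349816; N(d2) = 0.70898326
C = 1.0000 * 1.00000000 * 0.77349816 - 0.8800 * 0.99775253 * 0.70898326 = 0.1510


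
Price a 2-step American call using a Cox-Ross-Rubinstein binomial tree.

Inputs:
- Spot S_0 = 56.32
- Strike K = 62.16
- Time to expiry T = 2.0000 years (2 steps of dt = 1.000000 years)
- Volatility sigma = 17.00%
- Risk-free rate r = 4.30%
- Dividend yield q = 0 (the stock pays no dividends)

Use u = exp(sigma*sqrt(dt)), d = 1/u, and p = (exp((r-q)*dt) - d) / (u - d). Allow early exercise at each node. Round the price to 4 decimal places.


dt = T/N = 1.000000
u = exp(sigma*sqrt(dt)) = 1.185305; d = 1/u = 0.843665
p = (exp((r-q)*dt) - d) / (u - d) = 0.586211
Discount per step: exp(-r*dt) = 0.957911
Stock lattice S(k, i) with i counting down-moves:
  k=0: S(0,0) = 56.3200
  k=1: S(1,0) = 66.7564; S(1,1) = 47.5152
  k=2: S(2,0) = 79.1266; S(2,1) = 56.3200; S(2,2) = 40.0869
Terminal payoffs V(N, i) = max(S_T - K, 0):
  V(2,0) = 16.966648; V(2,1) = 0.000000; V(2,2) = 0.000000
Backward induction: V(k, i) = exp(-r*dt) * [p * V(k+1, i) + (1-p) * V(k+1, i+1)]; then take max(V_cont, immediate exercise) for American.
  V(1,0) = exp(-r*dt) * [p*16.966648 + (1-p)*0.000000] = 9.527418; exercise = 4.596369; V(1,0) = max -> 9.527418
  V(1,1) = exp(-r*dt) * [p*0.000000 + (1-p)*0.000000] = 0.000000; exercise = 0.000000; V(1,1) = max -> 0.000000
  V(0,0) = exp(-r*dt) * [p*9.527418 + (1-p)*0.000000] = 5.350007; exercise = 0.000000; V(0,0) = max -> 5.350007

Answer: Price = V(0,0) = 5.3500


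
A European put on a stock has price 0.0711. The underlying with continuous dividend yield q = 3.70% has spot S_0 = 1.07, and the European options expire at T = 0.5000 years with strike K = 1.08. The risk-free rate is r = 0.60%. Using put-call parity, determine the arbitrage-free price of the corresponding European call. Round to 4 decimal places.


Put-call parity: C - P = S_0 * exp(-qT) - K * exp(-rT).
S_0 * exp(-qT) = 1.0700 * 0.98167007 = 1.05038698
K * exp(-rT) = 1.0800 * 0.99700450 = 1.07676486
C = P + S*exp(-qT) - K*exp(-rT)
C = 0.0711 + 1.05038698 - 1.07676486 = 0.0447

Answer: Call price = 0.0447


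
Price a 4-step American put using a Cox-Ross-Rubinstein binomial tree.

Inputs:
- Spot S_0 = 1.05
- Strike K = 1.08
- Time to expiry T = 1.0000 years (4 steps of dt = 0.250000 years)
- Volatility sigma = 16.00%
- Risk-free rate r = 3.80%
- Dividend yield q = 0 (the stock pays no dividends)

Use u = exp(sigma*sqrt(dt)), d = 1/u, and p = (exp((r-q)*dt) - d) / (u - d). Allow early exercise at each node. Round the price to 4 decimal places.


Answer: Price = V(0,0) = 0.0685

Derivation:
dt = T/N = 0.250000
u = exp(sigma*sqrt(dt)) = 1.083287; d = 1/u = 0.923116
p = (exp((r-q)*dt) - d) / (u - d) = 0.539605
Discount per step: exp(-r*dt) = 0.990545
Stock lattice S(k, i) with i counting down-moves:
  k=0: S(0,0) = 1.0500
  k=1: S(1,0) = 1.1375; S(1,1) = 0.9693
  k=2: S(2,0) = 1.2322; S(2,1) = 1.0500; S(2,2) = 0.8948
  k=3: S(3,0) = 1.3348; S(3,1) = 1.1375; S(3,2) = 0.9693; S(3,3) = 0.8260
  k=4: S(4,0) = 1.4460; S(4,1) = 1.2322; S(4,2) = 1.0500; S(4,3) = 0.8948; S(4,4) = 0.7625
Terminal payoffs V(N, i) = max(K - S_T, 0):
  V(4,0) = 0.000000; V(4,1) = 0.000000; V(4,2) = 0.030000; V(4,3) = 0.185249; V(4,4) = 0.317544
Backward induction: V(k, i) = exp(-r*dt) * [p * V(k+1, i) + (1-p) * V(k+1, i+1)]; then take max(V_cont, immediate exercise) for American.
  V(3,0) = exp(-r*dt) * [p*0.000000 + (1-p)*0.000000] = 0.000000; exercise = 0.000000; V(3,0) = max -> 0.000000
  V(3,1) = exp(-r*dt) * [p*0.000000 + (1-p)*0.030000] = 0.013681; exercise = 0.000000; V(3,1) = max -> 0.013681
  V(3,2) = exp(-r*dt) * [p*0.030000 + (1-p)*0.185249] = 0.100516; exercise = 0.110728; V(3,2) = max -> 0.110728
  V(3,3) = exp(-r*dt) * [p*0.185249 + (1-p)*0.317544] = 0.243829; exercise = 0.254041; V(3,3) = max -> 0.254041
  V(2,0) = exp(-r*dt) * [p*0.000000 + (1-p)*0.013681] = 0.006239; exercise = 0.000000; V(2,0) = max -> 0.006239
  V(2,1) = exp(-r*dt) * [p*0.013681 + (1-p)*0.110728] = 0.057809; exercise = 0.030000; V(2,1) = max -> 0.057809
  V(2,2) = exp(-r*dt) * [p*0.110728 + (1-p)*0.254041] = 0.175038; exercise = 0.185249; V(2,2) = max -> 0.185249
  V(1,0) = exp(-r*dt) * [p*0.006239 + (1-p)*0.057809] = 0.029698; exercise = 0.000000; V(1,0) = max -> 0.029698
  V(1,1) = exp(-r*dt) * [p*0.057809 + (1-p)*0.185249] = 0.115381; exercise = 0.110728; V(1,1) = max -> 0.115381
  V(0,0) = exp(-r*dt) * [p*0.029698 + (1-p)*0.115381] = 0.068492; exercise = 0.030000; V(0,0) = max -> 0.068492


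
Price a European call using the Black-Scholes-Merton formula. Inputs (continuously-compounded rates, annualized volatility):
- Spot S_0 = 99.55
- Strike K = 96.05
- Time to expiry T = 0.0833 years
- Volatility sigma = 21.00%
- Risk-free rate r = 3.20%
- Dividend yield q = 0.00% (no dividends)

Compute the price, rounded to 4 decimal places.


Answer: Price = 4.6990

Derivation:
d1 = (ln(S/K) + (r - q + 0.5*sigma^2) * T) / (sigma * sqrt(T)) = 0.66480345
d2 = d1 - sigma * sqrt(T) = 0.60419380
exp(-rT) = 0.99733795; exp(-qT) = 1.00000000
C = S_0 * exp(-qT) * N(d1) - K * exp(-rT) * N(d2)
N(d1) = 0.74691189; N(d2) = 0.72714260
C = 99.5500 * 1.00000000 * 0.74691189 - 96.0500 * 0.99733795 * 0.72714260 = 4.6990


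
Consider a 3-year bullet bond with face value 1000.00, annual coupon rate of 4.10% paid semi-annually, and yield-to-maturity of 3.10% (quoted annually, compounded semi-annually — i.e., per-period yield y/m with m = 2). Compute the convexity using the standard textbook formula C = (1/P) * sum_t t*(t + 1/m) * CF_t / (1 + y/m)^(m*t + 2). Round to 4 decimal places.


Coupon per period c = face * coupon_rate / m = 20.500000
Periods per year m = 2; per-period yield y/m = 0.015500
Number of cashflows N = 6
Cashflows (t years, CF_t, discount factor 1/(1+y/m)^(m*t), PV):
  t = 0.5000: CF_t = 20.500000, DF = 0.984737, PV = 20.187100
  t = 1.0000: CF_t = 20.500000, DF = 0.969706, PV = 19.878976
  t = 1.5000: CF_t = 20.500000, DF = 0.954905, PV = 19.575555
  t = 2.0000: CF_t = 20.500000, DF = 0.940330, PV = 19.276765
  t = 2.5000: CF_t = 20.500000, DF = 0.925977, PV = 18.982536
  t = 3.0000: CF_t = 1020.500000, DF = 0.911844, PV = 930.536564
Price P = sum_t PV_t = 1028.437495
Convexity numerator sum_t t*(t + 1/m) * CF_t / (1+y/m)^(m*t + 2):
  t = 0.5000: term = 9.787777
  t = 1.0000: term = 28.915147
  t = 1.5000: term = 56.947607
  t = 2.0000: term = 93.463986
  t = 2.5000: term = 138.056109
  t = 3.0000: term = 9474.643682
Convexity = (1/P) * sum = 9801.814309 / 1028.437495 = 9.530783

Answer: Convexity = 9.5308


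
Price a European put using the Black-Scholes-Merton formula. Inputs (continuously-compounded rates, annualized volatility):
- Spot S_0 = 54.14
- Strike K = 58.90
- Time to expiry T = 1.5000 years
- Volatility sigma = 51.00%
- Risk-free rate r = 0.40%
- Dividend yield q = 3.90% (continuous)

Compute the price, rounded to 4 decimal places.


d1 = (ln(S/K) + (r - q + 0.5*sigma^2) * T) / (sigma * sqrt(T)) = 0.09334828
d2 = d1 - sigma * sqrt(T) = -0.53127160
exp(-rT) = 0.99401796; exp(-qT) = 0.94317824
P = K * exp(-rT) * N(-d2) - S_0 * exp(-qT) * N(-d1)
N(-d1) = 0.46281344; N(-d2) = 0.70238471
P = 58.9000 * 0.99401796 * 0.70238471 - 54.1400 * 0.94317824 * 0.46281344 = 17.4900

Answer: Price = 17.4900


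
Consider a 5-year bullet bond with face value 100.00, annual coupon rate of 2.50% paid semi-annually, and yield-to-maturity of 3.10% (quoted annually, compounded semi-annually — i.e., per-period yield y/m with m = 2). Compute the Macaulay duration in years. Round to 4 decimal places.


Answer: Macaulay duration = 4.7265 years

Derivation:
Coupon per period c = face * coupon_rate / m = 1.250000
Periods per year m = 2; per-period yield y/m = 0.015500
Number of cashflows N = 10
Cashflows (t years, CF_t, discount factor 1/(1+y/m)^(m*t), PV):
  t = 0.5000: CF_t = 1.250000, DF = 0.984737, PV = 1.230921
  t = 1.0000: CF_t = 1.250000, DF = 0.969706, PV = 1.212133
  t = 1.5000: CF_t = 1.250000, DF = 0.954905, PV = 1.193631
  t = 2.0000: CF_t = 1.250000, DF = 0.940330, PV = 1.175412
  t = 2.5000: CF_t = 1.250000, DF = 0.925977, PV = 1.157472
  t = 3.0000: CF_t = 1.250000, DF = 0.911844, PV = 1.139805
  t = 3.5000: CF_t = 1.250000, DF = 0.897926, PV = 1.122407
  t = 4.0000: CF_t = 1.250000, DF = 0.884220, PV = 1.105276
  t = 4.5000: CF_t = 1.250000, DF = 0.870724, PV = 1.088405
  t = 5.0000: CF_t = 101.250000, DF = 0.857434, PV = 86.815197
Price P = sum_t PV_t = 97.240659
Macaulay numerator sum_t t * PV_t:
  t * PV_t at t = 0.5000: 0.615460
  t * PV_t at t = 1.0000: 1.212133
  t * PV_t at t = 1.5000: 1.790447
  t * PV_t at t = 2.0000: 2.350825
  t * PV_t at t = 2.5000: 2.893679
  t * PV_t at t = 3.0000: 3.419414
  t * PV_t at t = 3.5000: 3.928426
  t * PV_t at t = 4.0000: 4.421102
  t * PV_t at t = 4.5000: 4.897824
  t * PV_t at t = 5.0000: 434.075984
Macaulay duration D = (sum_t t * PV_t) / P = 459.605295 / 97.240659 = 4.726472


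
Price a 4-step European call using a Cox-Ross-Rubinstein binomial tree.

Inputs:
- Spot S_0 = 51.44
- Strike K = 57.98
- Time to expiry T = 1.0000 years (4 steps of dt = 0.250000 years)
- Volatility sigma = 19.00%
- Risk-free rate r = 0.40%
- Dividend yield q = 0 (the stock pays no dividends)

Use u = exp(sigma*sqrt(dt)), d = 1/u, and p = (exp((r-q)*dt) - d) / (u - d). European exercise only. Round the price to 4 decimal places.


Answer: Price = V(0,0) = 1.8973

Derivation:
dt = T/N = 0.250000
u = exp(sigma*sqrt(dt)) = 1.099659; d = 1/u = 0.909373
p = (exp((r-q)*dt) - d) / (u - d) = 0.481526
Discount per step: exp(-r*dt) = 0.999000
Stock lattice S(k, i) with i counting down-moves:
  k=0: S(0,0) = 51.4400
  k=1: S(1,0) = 56.5665; S(1,1) = 46.7781
  k=2: S(2,0) = 62.2038; S(2,1) = 51.4400; S(2,2) = 42.5388
  k=3: S(3,0) = 68.4030; S(3,1) = 56.5665; S(3,2) = 46.7781; S(3,3) = 38.6836
  k=4: S(4,0) = 75.2199; S(4,1) = 62.2038; S(4,2) = 51.4400; S(4,3) = 42.5388; S(4,4) = 35.1778
Terminal payoffs V(N, i) = max(S_T - K, 0):
  V(4,0) = 17.239919; V(4,1) = 4.223799; V(4,2) = 0.000000; V(4,3) = 0.000000; V(4,4) = 0.000000
Backward induction: V(k, i) = exp(-r*dt) * [p * V(k+1, i) + (1-p) * V(k+1, i+1)].
  V(3,0) = exp(-r*dt) * [p*17.239919 + (1-p)*4.223799] = 10.480910
  V(3,1) = exp(-r*dt) * [p*4.223799 + (1-p)*0.000000] = 2.031835
  V(3,2) = exp(-r*dt) * [p*0.000000 + (1-p)*0.000000] = 0.000000
  V(3,3) = exp(-r*dt) * [p*0.000000 + (1-p)*0.000000] = 0.000000
  V(2,0) = exp(-r*dt) * [p*10.480910 + (1-p)*2.031835] = 6.094185
  V(2,1) = exp(-r*dt) * [p*2.031835 + (1-p)*0.000000] = 0.977403
  V(2,2) = exp(-r*dt) * [p*0.000000 + (1-p)*0.000000] = 0.000000
  V(1,0) = exp(-r*dt) * [p*6.094185 + (1-p)*0.977403] = 3.437825
  V(1,1) = exp(-r*dt) * [p*0.977403 + (1-p)*0.000000] = 0.470174
  V(0,0) = exp(-r*dt) * [p*3.437825 + (1-p)*0.470174] = 1.897276


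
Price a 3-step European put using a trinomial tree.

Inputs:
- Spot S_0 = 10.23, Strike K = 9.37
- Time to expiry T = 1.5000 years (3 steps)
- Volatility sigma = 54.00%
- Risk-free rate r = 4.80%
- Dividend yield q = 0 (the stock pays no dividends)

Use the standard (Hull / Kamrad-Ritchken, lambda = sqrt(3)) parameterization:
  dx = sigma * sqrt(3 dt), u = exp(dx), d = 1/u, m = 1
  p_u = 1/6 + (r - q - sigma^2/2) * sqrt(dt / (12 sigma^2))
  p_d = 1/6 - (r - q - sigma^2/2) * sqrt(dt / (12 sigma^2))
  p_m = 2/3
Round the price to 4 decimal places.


dt = T/N = 0.500000; dx = sigma*sqrt(3*dt) = 0.661362
u = exp(dx) = 1.937430; d = 1/u = 0.516148
p_u = 0.129698, p_m = 0.666667, p_d = 0.203636
Discount per step: exp(-r*dt) = 0.976286
Stock lattice S(k, j) with j the centered position index:
  k=0: S(0,+0) = 10.2300
  k=1: S(1,-1) = 5.2802; S(1,+0) = 10.2300; S(1,+1) = 19.8199
  k=2: S(2,-2) = 2.7254; S(2,-1) = 5.2802; S(2,+0) = 10.2300; S(2,+1) = 19.8199; S(2,+2) = 38.3997
  k=3: S(3,-3) = 1.4067; S(3,-2) = 2.7254; S(3,-1) = 5.2802; S(3,+0) = 10.2300; S(3,+1) = 19.8199; S(3,+2) = 38.3997; S(3,+3) = 74.3967
Terminal payoffs V(N, j) = max(K - S_T, 0):
  V(3,-3) = 7.963312; V(3,-2) = 6.644641; V(3,-1) = 4.089809; V(3,+0) = 0.000000; V(3,+1) = 0.000000; V(3,+2) = 0.000000; V(3,+3) = 0.000000
Backward induction: V(k, j) = exp(-r*dt) * [p_u * V(k+1, j+1) + p_m * V(k+1, j) + p_d * V(k+1, j-1)]
  V(2,-2) = exp(-r*dt) * [p_u*4.089809 + p_m*6.644641 + p_d*7.963312] = 6.425731
  V(2,-1) = exp(-r*dt) * [p_u*0.000000 + p_m*4.089809 + p_d*6.644641] = 3.982881
  V(2,+0) = exp(-r*dt) * [p_u*0.000000 + p_m*0.000000 + p_d*4.089809] = 0.813082
  V(2,+1) = exp(-r*dt) * [p_u*0.000000 + p_m*0.000000 + p_d*0.000000] = 0.000000
  V(2,+2) = exp(-r*dt) * [p_u*0.000000 + p_m*0.000000 + p_d*0.000000] = 0.000000
  V(1,-1) = exp(-r*dt) * [p_u*0.813082 + p_m*3.982881 + p_d*6.425731] = 3.972719
  V(1,+0) = exp(-r*dt) * [p_u*0.000000 + p_m*0.813082 + p_d*3.982881] = 1.321023
  V(1,+1) = exp(-r*dt) * [p_u*0.000000 + p_m*0.000000 + p_d*0.813082] = 0.161646
  V(0,+0) = exp(-r*dt) * [p_u*0.161646 + p_m*1.321023 + p_d*3.972719] = 1.670069

Answer: Price = V(0,0) = 1.6701


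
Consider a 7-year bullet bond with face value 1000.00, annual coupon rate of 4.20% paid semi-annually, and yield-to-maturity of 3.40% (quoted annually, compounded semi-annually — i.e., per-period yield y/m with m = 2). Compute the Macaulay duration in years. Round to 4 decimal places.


Answer: Macaulay duration = 6.1620 years

Derivation:
Coupon per period c = face * coupon_rate / m = 21.000000
Periods per year m = 2; per-period yield y/m = 0.017000
Number of cashflows N = 14
Cashflows (t years, CF_t, discount factor 1/(1+y/m)^(m*t), PV):
  t = 0.5000: CF_t = 21.000000, DF = 0.983284, PV = 20.648968
  t = 1.0000: CF_t = 21.000000, DF = 0.966848, PV = 20.303803
  t = 1.5000: CF_t = 21.000000, DF = 0.950686, PV = 19.964408
  t = 2.0000: CF_t = 21.000000, DF = 0.934795, PV = 19.630686
  t = 2.5000: CF_t = 21.000000, DF = 0.919169, PV = 19.302543
  t = 3.0000: CF_t = 21.000000, DF = 0.903804, PV = 18.979885
  t = 3.5000: CF_t = 21.000000, DF = 0.888696, PV = 18.662620
  t = 4.0000: CF_t = 21.000000, DF = 0.873841, PV = 18.350659
  t = 4.5000: CF_t = 21.000000, DF = 0.859234, PV = 18.043913
  t = 5.0000: CF_t = 21.000000, DF = 0.844871, PV = 17.742294
  t = 5.5000: CF_t = 21.000000, DF = 0.830748, PV = 17.445717
  t = 6.0000: CF_t = 21.000000, DF = 0.816862, PV = 17.154097
  t = 6.5000: CF_t = 21.000000, DF = 0.803207, PV = 16.867352
  t = 7.0000: CF_t = 1021.000000, DF = 0.789781, PV = 806.366359
Price P = sum_t PV_t = 1049.463304
Macaulay numerator sum_t t * PV_t:
  t * PV_t at t = 0.5000: 10.324484
  t * PV_t at t = 1.0000: 20.303803
  t * PV_t at t = 1.5000: 29.946612
  t * PV_t at t = 2.0000: 39.261373
  t * PV_t at t = 2.5000: 48.256358
  t * PV_t at t = 3.0000: 56.939655
  t * PV_t at t = 3.5000: 65.319172
  t * PV_t at t = 4.0000: 73.402637
  t * PV_t at t = 4.5000: 81.197607
  t * PV_t at t = 5.0000: 88.711469
  t * PV_t at t = 5.5000: 95.951441
  t * PV_t at t = 6.0000: 102.924582
  t * PV_t at t = 6.5000: 109.637788
  t * PV_t at t = 7.0000: 5644.564515
Macaulay duration D = (sum_t t * PV_t) / P = 6466.741494 / 1049.463304 = 6.161951


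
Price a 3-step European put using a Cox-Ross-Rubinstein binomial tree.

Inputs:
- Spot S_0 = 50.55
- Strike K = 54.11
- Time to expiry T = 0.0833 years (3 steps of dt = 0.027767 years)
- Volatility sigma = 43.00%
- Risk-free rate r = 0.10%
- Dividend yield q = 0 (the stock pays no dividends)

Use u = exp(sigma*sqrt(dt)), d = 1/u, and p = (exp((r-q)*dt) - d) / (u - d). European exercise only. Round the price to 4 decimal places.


Answer: Price = V(0,0) = 4.5864

Derivation:
dt = T/N = 0.027767
u = exp(sigma*sqrt(dt)) = 1.074282; d = 1/u = 0.930854
p = (exp((r-q)*dt) - d) / (u - d) = 0.482288
Discount per step: exp(-r*dt) = 0.999972
Stock lattice S(k, i) with i counting down-moves:
  k=0: S(0,0) = 50.5500
  k=1: S(1,0) = 54.3049; S(1,1) = 47.0547
  k=2: S(2,0) = 58.3388; S(2,1) = 50.5500; S(2,2) = 43.8011
  k=3: S(3,0) = 62.6723; S(3,1) = 54.3049; S(3,2) = 47.0547; S(3,3) = 40.7724
Terminal payoffs V(N, i) = max(K - S_T, 0):
  V(3,0) = 0.000000; V(3,1) = 0.000000; V(3,2) = 7.055307; V(3,3) = 13.337577
Backward induction: V(k, i) = exp(-r*dt) * [p * V(k+1, i) + (1-p) * V(k+1, i+1)].
  V(2,0) = exp(-r*dt) * [p*0.000000 + (1-p)*0.000000] = 0.000000
  V(2,1) = exp(-r*dt) * [p*0.000000 + (1-p)*7.055307] = 3.652514
  V(2,2) = exp(-r*dt) * [p*7.055307 + (1-p)*13.337577] = 10.307426
  V(1,0) = exp(-r*dt) * [p*0.000000 + (1-p)*3.652514] = 1.890897
  V(1,1) = exp(-r*dt) * [p*3.652514 + (1-p)*10.307426] = 7.097644
  V(0,0) = exp(-r*dt) * [p*1.890897 + (1-p)*7.097644] = 4.586364


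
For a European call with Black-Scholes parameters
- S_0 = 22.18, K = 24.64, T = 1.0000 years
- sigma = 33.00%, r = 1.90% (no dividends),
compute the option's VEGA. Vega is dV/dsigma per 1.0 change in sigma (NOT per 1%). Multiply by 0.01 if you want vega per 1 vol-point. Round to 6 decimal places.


d1 = -0.0961519901; d2 = -0.4261519901
phi(d1) = 0.3971023846; exp(-qT) = 1.0000000000; exp(-rT) = 0.9811793622
Vega = S * exp(-qT) * phi(d1) * sqrt(T) = 22.1800 * 1.0000000000 * 0.3971023846 * 1.0000000000 = 8.807731

Answer: Vega = 8.807731


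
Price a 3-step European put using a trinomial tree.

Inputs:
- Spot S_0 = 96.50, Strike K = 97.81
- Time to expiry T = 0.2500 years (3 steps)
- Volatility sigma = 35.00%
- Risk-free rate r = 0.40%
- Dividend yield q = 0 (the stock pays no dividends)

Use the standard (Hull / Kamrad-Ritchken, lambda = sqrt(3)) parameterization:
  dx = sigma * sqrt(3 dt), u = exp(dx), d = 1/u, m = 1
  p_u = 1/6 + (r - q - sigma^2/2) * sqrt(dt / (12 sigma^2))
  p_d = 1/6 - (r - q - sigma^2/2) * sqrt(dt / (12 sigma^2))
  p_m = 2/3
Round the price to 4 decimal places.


dt = T/N = 0.083333; dx = sigma*sqrt(3*dt) = 0.175000
u = exp(dx) = 1.191246; d = 1/u = 0.839457
p_u = 0.153036, p_m = 0.666667, p_d = 0.180298
Discount per step: exp(-r*dt) = 0.999667
Stock lattice S(k, j) with j the centered position index:
  k=0: S(0,+0) = 96.5000
  k=1: S(1,-1) = 81.0076; S(1,+0) = 96.5000; S(1,+1) = 114.9553
  k=2: S(2,-2) = 68.0024; S(2,-1) = 81.0076; S(2,+0) = 96.5000; S(2,+1) = 114.9553; S(2,+2) = 136.9400
  k=3: S(3,-3) = 57.0851; S(3,-2) = 68.0024; S(3,-1) = 81.0076; S(3,+0) = 96.5000; S(3,+1) = 114.9553; S(3,+2) = 136.9400; S(3,+3) = 163.1293
Terminal payoffs V(N, j) = max(K - S_T, 0):
  V(3,-3) = 40.724907; V(3,-2) = 29.807599; V(3,-1) = 16.802397; V(3,+0) = 1.310000; V(3,+1) = 0.000000; V(3,+2) = 0.000000; V(3,+3) = 0.000000
Backward induction: V(k, j) = exp(-r*dt) * [p_u * V(k+1, j+1) + p_m * V(k+1, j) + p_d * V(k+1, j-1)]
  V(2,-2) = exp(-r*dt) * [p_u*16.802397 + p_m*29.807599 + p_d*40.724907] = 29.775777
  V(2,-1) = exp(-r*dt) * [p_u*1.310000 + p_m*16.802397 + p_d*29.807599] = 16.770723
  V(2,+0) = exp(-r*dt) * [p_u*0.000000 + p_m*1.310000 + p_d*16.802397] = 3.901465
  V(2,+1) = exp(-r*dt) * [p_u*0.000000 + p_m*0.000000 + p_d*1.310000] = 0.236111
  V(2,+2) = exp(-r*dt) * [p_u*0.000000 + p_m*0.000000 + p_d*0.000000] = 0.000000
  V(1,-1) = exp(-r*dt) * [p_u*3.901465 + p_m*16.770723 + p_d*29.775777] = 17.140333
  V(1,+0) = exp(-r*dt) * [p_u*0.236111 + p_m*3.901465 + p_d*16.770723] = 5.658945
  V(1,+1) = exp(-r*dt) * [p_u*0.000000 + p_m*0.236111 + p_d*3.901465] = 0.860545
  V(0,+0) = exp(-r*dt) * [p_u*0.860545 + p_m*5.658945 + p_d*17.140333] = 6.992354

Answer: Price = V(0,0) = 6.9924


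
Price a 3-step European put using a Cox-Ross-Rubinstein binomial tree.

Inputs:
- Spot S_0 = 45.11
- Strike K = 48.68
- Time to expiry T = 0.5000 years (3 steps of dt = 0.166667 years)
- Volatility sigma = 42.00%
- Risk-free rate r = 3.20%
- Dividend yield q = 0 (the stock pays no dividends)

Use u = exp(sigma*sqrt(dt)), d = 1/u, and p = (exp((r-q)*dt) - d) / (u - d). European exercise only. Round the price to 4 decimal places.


dt = T/N = 0.166667
u = exp(sigma*sqrt(dt)) = 1.187042; d = 1/u = 0.842430
p = (exp((r-q)*dt) - d) / (u - d) = 0.472756
Discount per step: exp(-r*dt) = 0.994681
Stock lattice S(k, i) with i counting down-moves:
  k=0: S(0,0) = 45.1100
  k=1: S(1,0) = 53.5475; S(1,1) = 38.0020
  k=2: S(2,0) = 63.5631; S(2,1) = 45.1100; S(2,2) = 32.0141
  k=3: S(3,0) = 75.4520; S(3,1) = 53.5475; S(3,2) = 38.0020; S(3,3) = 26.9696
Terminal payoffs V(N, i) = max(K - S_T, 0):
  V(3,0) = 0.000000; V(3,1) = 0.000000; V(3,2) = 10.677967; V(3,3) = 21.710378
Backward induction: V(k, i) = exp(-r*dt) * [p * V(k+1, i) + (1-p) * V(k+1, i+1)].
  V(2,0) = exp(-r*dt) * [p*0.000000 + (1-p)*0.000000] = 0.000000
  V(2,1) = exp(-r*dt) * [p*0.000000 + (1-p)*10.677967] = 5.599944
  V(2,2) = exp(-r*dt) * [p*10.677967 + (1-p)*21.710378] = 16.406998
  V(1,0) = exp(-r*dt) * [p*0.000000 + (1-p)*5.599944] = 2.936830
  V(1,1) = exp(-r*dt) * [p*5.599944 + (1-p)*16.406998] = 11.237799
  V(0,0) = exp(-r*dt) * [p*2.936830 + (1-p)*11.237799] = 7.274562

Answer: Price = V(0,0) = 7.2746


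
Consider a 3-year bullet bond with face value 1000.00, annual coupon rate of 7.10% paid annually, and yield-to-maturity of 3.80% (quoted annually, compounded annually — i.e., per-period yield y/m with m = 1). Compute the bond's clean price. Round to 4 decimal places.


Answer: Price = 1091.9267

Derivation:
Coupon per period c = face * coupon_rate / m = 71.000000
Periods per year m = 1; per-period yield y/m = 0.038000
Number of cashflows N = 3
Cashflows (t years, CF_t, discount factor 1/(1+y/m)^(m*t), PV):
  t = 1.0000: CF_t = 71.000000, DF = 0.963391, PV = 68.400771
  t = 2.0000: CF_t = 71.000000, DF = 0.928122, PV = 65.896696
  t = 3.0000: CF_t = 1071.000000, DF = 0.894145, PV = 957.629267
Price P = sum_t PV_t = 1091.926734


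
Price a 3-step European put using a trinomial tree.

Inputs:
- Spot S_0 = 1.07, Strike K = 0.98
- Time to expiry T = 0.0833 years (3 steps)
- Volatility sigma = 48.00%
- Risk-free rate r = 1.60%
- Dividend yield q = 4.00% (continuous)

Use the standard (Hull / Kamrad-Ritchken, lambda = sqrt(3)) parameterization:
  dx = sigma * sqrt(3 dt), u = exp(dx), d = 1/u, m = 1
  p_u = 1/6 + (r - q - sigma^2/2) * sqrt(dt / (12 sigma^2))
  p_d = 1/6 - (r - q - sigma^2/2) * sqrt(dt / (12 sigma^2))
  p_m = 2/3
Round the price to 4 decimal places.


dt = T/N = 0.027767; dx = sigma*sqrt(3*dt) = 0.138536
u = exp(dx) = 1.148591; d = 1/u = 0.870632
p_u = 0.152717, p_m = 0.666667, p_d = 0.180617
Discount per step: exp(-r*dt) = 0.999556
Stock lattice S(k, j) with j the centered position index:
  k=0: S(0,+0) = 1.0700
  k=1: S(1,-1) = 0.9316; S(1,+0) = 1.0700; S(1,+1) = 1.2290
  k=2: S(2,-2) = 0.8111; S(2,-1) = 0.9316; S(2,+0) = 1.0700; S(2,+1) = 1.2290; S(2,+2) = 1.4116
  k=3: S(3,-3) = 0.7061; S(3,-2) = 0.8111; S(3,-1) = 0.9316; S(3,+0) = 1.0700; S(3,+1) = 1.2290; S(3,+2) = 1.4116; S(3,+3) = 1.6214
Terminal payoffs V(N, j) = max(K - S_T, 0):
  V(3,-3) = 0.273866; V(3,-2) = 0.168941; V(3,-1) = 0.048424; V(3,+0) = 0.000000; V(3,+1) = 0.000000; V(3,+2) = 0.000000; V(3,+3) = 0.000000
Backward induction: V(k, j) = exp(-r*dt) * [p_u * V(k+1, j+1) + p_m * V(k+1, j) + p_d * V(k+1, j-1)]
  V(2,-2) = exp(-r*dt) * [p_u*0.048424 + p_m*0.168941 + p_d*0.273866] = 0.169412
  V(2,-1) = exp(-r*dt) * [p_u*0.000000 + p_m*0.048424 + p_d*0.168941] = 0.062768
  V(2,+0) = exp(-r*dt) * [p_u*0.000000 + p_m*0.000000 + p_d*0.048424] = 0.008742
  V(2,+1) = exp(-r*dt) * [p_u*0.000000 + p_m*0.000000 + p_d*0.000000] = 0.000000
  V(2,+2) = exp(-r*dt) * [p_u*0.000000 + p_m*0.000000 + p_d*0.000000] = 0.000000
  V(1,-1) = exp(-r*dt) * [p_u*0.008742 + p_m*0.062768 + p_d*0.169412] = 0.073746
  V(1,+0) = exp(-r*dt) * [p_u*0.000000 + p_m*0.008742 + p_d*0.062768] = 0.017158
  V(1,+1) = exp(-r*dt) * [p_u*0.000000 + p_m*0.000000 + p_d*0.008742] = 0.001578
  V(0,+0) = exp(-r*dt) * [p_u*0.001578 + p_m*0.017158 + p_d*0.073746] = 0.024988

Answer: Price = V(0,0) = 0.0250
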